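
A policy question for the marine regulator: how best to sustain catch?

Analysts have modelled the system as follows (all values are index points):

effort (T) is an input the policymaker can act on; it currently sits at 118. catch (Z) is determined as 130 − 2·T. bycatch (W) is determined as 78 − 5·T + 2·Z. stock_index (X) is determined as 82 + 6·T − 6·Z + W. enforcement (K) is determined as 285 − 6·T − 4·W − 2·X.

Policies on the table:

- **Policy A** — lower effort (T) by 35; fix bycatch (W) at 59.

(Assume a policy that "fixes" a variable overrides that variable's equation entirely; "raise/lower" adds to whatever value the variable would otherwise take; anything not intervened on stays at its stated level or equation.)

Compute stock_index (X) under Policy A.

855

Policy A (T − 35, W := 59):
  T = 118 − 35 = 83
  Z = 130 − 2·83 = -36
  W = 59
  X = 82 + 6·83 − 6·(-36) + 59 = 855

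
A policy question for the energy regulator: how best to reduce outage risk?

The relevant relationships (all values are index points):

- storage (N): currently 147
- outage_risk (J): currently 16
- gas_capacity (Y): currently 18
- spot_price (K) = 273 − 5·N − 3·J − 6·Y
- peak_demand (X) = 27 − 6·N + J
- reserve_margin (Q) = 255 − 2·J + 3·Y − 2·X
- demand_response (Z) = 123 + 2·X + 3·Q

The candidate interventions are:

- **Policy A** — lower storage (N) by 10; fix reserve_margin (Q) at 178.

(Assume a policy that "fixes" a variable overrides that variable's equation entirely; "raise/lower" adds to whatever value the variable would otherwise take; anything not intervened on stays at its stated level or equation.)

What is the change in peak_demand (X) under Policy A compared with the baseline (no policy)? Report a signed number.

Baseline:
  N = 147
  J = 16
  X = 27 − 6·147 + 16 = -839
Policy A (N − 10, Q := 178):
  N = 147 − 10 = 137
  J = 16
  X = 27 − 6·137 + 16 = -779
Change in X: -779 − (-839) = 60

60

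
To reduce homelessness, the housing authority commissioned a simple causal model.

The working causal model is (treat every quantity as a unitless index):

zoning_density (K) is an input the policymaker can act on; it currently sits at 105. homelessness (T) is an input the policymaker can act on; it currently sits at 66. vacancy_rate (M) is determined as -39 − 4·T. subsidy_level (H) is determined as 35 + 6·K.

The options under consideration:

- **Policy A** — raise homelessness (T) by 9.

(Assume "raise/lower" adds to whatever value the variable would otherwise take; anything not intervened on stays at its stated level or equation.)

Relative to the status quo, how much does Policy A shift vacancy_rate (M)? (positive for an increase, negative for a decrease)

Baseline:
  T = 66
  M = -39 − 4·66 = -303
Policy A (T + 9):
  T = 66 + 9 = 75
  M = -39 − 4·75 = -339
Change in M: -339 − (-303) = -36

-36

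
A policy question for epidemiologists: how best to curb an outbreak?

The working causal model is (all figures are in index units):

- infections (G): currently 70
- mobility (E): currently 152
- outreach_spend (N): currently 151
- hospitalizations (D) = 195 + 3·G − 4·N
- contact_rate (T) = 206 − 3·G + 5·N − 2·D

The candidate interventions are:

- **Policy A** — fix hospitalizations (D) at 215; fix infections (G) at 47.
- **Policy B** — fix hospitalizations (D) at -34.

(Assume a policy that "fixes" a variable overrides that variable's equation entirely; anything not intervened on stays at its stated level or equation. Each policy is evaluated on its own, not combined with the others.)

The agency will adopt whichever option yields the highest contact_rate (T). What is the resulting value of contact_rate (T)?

819

Policy A (D := 215, G := 47):
  G = 47
  N = 151
  D = 215
  T = 206 − 3·47 + 5·151 − 2·215 = 390
Policy B (D := -34):
  G = 70
  N = 151
  D = -34
  T = 206 − 3·70 + 5·151 − 2·(-34) = 819
Comparing — Policy A: T=390, Policy B: T=819. Highest is 819 (Policy B).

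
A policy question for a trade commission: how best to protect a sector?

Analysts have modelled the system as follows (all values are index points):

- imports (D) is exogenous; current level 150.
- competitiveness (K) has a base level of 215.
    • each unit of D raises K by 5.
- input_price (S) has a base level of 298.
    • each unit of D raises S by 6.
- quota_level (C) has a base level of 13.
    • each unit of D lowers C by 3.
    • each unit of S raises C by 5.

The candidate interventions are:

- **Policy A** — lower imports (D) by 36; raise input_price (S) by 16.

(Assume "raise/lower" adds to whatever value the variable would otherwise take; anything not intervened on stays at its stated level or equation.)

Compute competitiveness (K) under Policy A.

785

Policy A (D − 36, S + 16):
  D = 150 − 36 = 114
  K = 215 + 5·114 = 785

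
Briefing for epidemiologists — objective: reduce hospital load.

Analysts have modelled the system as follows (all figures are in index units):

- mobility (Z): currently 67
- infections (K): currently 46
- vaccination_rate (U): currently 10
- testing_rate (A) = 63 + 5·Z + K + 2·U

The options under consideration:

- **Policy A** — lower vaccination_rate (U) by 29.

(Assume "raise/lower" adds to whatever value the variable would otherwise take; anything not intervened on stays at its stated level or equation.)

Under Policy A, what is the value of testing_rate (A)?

Policy A (U − 29):
  Z = 67
  K = 46
  U = 10 − 29 = -19
  A = 63 + 5·67 + 46 + 2·(-19) = 406

406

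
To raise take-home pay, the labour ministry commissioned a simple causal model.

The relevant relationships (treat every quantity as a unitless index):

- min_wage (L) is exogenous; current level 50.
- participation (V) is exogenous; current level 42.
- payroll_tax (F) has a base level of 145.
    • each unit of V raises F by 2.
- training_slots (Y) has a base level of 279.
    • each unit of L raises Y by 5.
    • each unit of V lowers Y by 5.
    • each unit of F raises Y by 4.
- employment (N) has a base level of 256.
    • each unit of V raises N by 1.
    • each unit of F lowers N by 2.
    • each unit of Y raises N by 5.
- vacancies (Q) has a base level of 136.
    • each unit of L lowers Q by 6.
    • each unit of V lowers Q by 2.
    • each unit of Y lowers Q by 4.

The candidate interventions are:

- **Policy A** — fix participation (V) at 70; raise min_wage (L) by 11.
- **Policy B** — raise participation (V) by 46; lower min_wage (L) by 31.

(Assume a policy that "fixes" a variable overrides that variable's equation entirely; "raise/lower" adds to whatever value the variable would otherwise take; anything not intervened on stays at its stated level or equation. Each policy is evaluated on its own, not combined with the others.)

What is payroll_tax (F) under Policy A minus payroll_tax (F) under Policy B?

Policy A (V := 70, L + 11):
  V = 70
  F = 145 + 2·70 = 285
Policy B (V + 46, L − 31):
  V = 42 + 46 = 88
  F = 145 + 2·88 = 321
F: 285 − 321 = -36

-36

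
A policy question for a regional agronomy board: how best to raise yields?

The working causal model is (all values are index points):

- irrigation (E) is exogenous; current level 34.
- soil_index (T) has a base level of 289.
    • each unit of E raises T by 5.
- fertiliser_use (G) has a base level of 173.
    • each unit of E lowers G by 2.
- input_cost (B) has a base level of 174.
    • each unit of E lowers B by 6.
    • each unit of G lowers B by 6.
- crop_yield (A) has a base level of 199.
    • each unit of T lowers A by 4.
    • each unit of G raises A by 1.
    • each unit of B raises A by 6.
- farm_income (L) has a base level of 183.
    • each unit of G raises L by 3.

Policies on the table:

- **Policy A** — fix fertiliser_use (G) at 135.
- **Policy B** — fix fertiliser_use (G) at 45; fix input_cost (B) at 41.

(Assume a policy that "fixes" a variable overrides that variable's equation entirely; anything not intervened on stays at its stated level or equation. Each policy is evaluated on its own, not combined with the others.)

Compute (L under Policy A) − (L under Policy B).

270

Policy A (G := 135):
  E = 34
  G = 135
  L = 183 + 3·135 = 588
Policy B (G := 45, B := 41):
  E = 34
  G = 45
  L = 183 + 3·45 = 318
L: 588 − 318 = 270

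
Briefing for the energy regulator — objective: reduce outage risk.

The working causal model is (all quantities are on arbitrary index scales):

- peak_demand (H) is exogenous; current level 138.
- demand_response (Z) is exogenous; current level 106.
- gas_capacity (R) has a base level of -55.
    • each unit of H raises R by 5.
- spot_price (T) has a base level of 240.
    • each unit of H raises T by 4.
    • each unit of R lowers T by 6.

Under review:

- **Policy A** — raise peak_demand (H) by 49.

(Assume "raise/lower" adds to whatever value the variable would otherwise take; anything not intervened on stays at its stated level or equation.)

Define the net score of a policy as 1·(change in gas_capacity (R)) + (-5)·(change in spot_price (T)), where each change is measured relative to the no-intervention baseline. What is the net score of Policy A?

6615

Baseline:
  H = 138
  R = -55 + 5·138 = 635
  T = 240 + 4·138 − 6·635 = -3018
Policy A (H + 49):
  H = 138 + 49 = 187
  R = -55 + 5·187 = 880
  T = 240 + 4·187 − 6·880 = -4292
ΔR = 880 − 635 = 245; ΔT = -4292 − (-3018) = -1274
Score = 1·245 + (-5)·(-1274) = 6615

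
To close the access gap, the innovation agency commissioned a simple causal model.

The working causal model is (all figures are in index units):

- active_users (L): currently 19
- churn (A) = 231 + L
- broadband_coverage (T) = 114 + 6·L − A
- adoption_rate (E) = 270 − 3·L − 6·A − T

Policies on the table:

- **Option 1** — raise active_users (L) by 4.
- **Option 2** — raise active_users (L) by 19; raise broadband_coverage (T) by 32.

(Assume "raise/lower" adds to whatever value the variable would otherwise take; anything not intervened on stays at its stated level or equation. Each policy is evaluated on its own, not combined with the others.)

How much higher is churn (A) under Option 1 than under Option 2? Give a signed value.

-15

Option 1 (L + 4):
  L = 19 + 4 = 23
  A = 231 + 23 = 254
Option 2 (L + 19, T + 32):
  L = 19 + 19 = 38
  A = 231 + 38 = 269
A: 254 − 269 = -15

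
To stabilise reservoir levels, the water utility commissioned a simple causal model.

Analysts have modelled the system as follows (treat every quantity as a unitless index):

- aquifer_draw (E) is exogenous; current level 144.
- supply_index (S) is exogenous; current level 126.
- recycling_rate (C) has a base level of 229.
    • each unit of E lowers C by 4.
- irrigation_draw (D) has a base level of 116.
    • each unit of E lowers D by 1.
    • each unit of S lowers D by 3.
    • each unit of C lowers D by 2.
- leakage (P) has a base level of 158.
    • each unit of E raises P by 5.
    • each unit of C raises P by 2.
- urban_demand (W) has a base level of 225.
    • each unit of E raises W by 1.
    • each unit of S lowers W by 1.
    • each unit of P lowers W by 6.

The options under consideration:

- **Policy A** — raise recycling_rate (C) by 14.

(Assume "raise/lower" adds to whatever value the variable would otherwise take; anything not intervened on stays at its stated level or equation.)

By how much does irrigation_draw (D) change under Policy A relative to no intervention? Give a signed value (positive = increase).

Baseline:
  E = 144
  S = 126
  C = 229 − 4·144 = -347
  D = 116 − 144 − 3·126 − 2·(-347) = 288
Policy A (C + 14):
  E = 144
  S = 126
  C = 229 − 4·144 (+14 from intervention) = -333
  D = 116 − 144 − 3·126 − 2·(-333) = 260
Change in D: 260 − 288 = -28

-28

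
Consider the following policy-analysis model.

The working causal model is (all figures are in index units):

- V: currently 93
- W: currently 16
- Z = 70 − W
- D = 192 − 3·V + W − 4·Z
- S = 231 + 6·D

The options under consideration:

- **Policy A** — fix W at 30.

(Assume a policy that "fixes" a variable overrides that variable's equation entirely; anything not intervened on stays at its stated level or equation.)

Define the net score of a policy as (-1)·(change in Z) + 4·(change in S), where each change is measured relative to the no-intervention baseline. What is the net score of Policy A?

1694

Baseline:
  V = 93
  W = 16
  Z = 70 − 16 = 54
  D = 192 − 3·93 + 16 − 4·54 = -287
  S = 231 + 6·(-287) = -1491
Policy A (W := 30):
  V = 93
  W = 30
  Z = 70 − 30 = 40
  D = 192 − 3·93 + 30 − 4·40 = -217
  S = 231 + 6·(-217) = -1071
ΔZ = 40 − 54 = -14; ΔS = -1071 − (-1491) = 420
Score = (-1)·(-14) + 4·420 = 1694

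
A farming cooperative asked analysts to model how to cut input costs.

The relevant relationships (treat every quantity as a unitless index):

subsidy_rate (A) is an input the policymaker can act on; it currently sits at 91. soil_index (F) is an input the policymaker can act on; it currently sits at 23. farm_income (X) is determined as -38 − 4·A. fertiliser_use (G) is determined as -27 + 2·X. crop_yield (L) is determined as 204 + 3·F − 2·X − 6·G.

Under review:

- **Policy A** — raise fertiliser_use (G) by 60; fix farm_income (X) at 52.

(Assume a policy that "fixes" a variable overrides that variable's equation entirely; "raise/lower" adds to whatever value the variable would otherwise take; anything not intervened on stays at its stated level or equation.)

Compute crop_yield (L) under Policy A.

Policy A (G + 60, X := 52):
  A = 91
  F = 23
  X = 52
  G = -27 + 2·52 (+60 from intervention) = 137
  L = 204 + 3·23 − 2·52 − 6·137 = -653

-653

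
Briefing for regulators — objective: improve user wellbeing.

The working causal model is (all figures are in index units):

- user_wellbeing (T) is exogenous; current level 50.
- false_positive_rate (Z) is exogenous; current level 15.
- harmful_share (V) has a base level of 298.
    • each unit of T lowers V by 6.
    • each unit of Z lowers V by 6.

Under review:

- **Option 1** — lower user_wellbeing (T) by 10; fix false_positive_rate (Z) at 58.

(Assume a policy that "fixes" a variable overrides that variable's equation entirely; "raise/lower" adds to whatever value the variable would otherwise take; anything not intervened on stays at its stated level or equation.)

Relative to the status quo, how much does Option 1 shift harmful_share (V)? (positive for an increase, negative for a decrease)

-198

Baseline:
  T = 50
  Z = 15
  V = 298 − 6·50 − 6·15 = -92
Option 1 (T − 10, Z := 58):
  T = 50 − 10 = 40
  Z = 58
  V = 298 − 6·40 − 6·58 = -290
Change in V: -290 − (-92) = -198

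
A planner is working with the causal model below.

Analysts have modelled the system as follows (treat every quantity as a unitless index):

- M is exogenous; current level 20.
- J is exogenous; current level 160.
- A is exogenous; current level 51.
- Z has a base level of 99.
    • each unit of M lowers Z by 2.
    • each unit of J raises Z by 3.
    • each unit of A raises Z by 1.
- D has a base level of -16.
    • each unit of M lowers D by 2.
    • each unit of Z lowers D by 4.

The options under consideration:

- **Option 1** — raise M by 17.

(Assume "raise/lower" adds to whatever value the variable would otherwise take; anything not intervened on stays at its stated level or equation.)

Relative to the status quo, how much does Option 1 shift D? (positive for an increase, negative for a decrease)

102

Baseline:
  M = 20
  J = 160
  A = 51
  Z = 99 − 2·20 + 3·160 + 51 = 590
  D = -16 − 2·20 − 4·590 = -2416
Option 1 (M + 17):
  M = 20 + 17 = 37
  J = 160
  A = 51
  Z = 99 − 2·37 + 3·160 + 51 = 556
  D = -16 − 2·37 − 4·556 = -2314
Change in D: -2314 − (-2416) = 102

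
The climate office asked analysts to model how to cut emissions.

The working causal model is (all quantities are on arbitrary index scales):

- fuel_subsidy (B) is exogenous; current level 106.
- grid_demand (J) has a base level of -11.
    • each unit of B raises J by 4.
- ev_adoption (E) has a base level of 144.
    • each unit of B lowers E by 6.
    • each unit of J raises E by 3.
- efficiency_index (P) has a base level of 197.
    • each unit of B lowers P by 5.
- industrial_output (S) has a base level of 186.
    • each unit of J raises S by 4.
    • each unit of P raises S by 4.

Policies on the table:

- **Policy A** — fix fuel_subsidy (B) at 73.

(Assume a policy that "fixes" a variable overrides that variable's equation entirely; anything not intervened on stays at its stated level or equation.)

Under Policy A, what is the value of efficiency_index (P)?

Policy A (B := 73):
  B = 73
  P = 197 − 5·73 = -168

-168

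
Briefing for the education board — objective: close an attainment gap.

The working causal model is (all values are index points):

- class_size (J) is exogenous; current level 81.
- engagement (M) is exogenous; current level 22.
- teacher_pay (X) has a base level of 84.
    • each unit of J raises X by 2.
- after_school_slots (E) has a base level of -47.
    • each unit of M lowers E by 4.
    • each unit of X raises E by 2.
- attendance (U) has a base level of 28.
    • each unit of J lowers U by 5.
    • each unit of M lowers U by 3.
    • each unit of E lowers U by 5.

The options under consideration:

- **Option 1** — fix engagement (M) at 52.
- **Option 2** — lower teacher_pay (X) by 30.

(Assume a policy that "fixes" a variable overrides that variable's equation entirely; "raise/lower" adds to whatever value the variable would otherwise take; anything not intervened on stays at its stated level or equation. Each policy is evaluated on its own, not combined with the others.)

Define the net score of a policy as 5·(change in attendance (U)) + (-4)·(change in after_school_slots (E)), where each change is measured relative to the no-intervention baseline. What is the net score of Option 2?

1740

Baseline:
  J = 81
  M = 22
  X = 84 + 2·81 = 246
  E = -47 − 4·22 + 2·246 = 357
  U = 28 − 5·81 − 3·22 − 5·357 = -2228
Option 2 (X − 30):
  J = 81
  M = 22
  X = 84 + 2·81 (−30 from intervention) = 216
  E = -47 − 4·22 + 2·216 = 297
  U = 28 − 5·81 − 3·22 − 5·297 = -1928
ΔU = -1928 − (-2228) = 300; ΔE = 297 − 357 = -60
Score = 5·300 + (-4)·(-60) = 1740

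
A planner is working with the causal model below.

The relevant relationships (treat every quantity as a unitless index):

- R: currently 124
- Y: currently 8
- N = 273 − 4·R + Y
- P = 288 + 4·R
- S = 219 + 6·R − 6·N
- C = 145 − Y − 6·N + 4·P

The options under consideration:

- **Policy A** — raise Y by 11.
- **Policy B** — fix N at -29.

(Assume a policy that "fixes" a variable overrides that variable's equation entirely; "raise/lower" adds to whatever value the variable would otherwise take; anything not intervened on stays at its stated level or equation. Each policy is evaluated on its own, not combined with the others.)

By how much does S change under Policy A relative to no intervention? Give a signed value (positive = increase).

-66

Baseline:
  R = 124
  Y = 8
  N = 273 − 4·124 + 8 = -215
  S = 219 + 6·124 − 6·(-215) = 2253
Policy A (Y + 11):
  R = 124
  Y = 8 + 11 = 19
  N = 273 − 4·124 + 19 = -204
  S = 219 + 6·124 − 6·(-204) = 2187
Change in S: 2187 − 2253 = -66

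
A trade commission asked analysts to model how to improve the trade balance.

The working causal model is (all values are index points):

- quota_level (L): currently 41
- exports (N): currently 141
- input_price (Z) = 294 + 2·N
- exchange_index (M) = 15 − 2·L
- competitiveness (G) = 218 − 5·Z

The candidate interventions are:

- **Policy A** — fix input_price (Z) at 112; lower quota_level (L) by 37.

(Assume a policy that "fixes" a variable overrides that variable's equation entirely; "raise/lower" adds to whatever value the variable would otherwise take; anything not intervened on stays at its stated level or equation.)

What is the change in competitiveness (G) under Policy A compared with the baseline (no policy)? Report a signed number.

2320

Baseline:
  N = 141
  Z = 294 + 2·141 = 576
  G = 218 − 5·576 = -2662
Policy A (Z := 112, L − 37):
  N = 141
  Z = 112
  G = 218 − 5·112 = -342
Change in G: -342 − (-2662) = 2320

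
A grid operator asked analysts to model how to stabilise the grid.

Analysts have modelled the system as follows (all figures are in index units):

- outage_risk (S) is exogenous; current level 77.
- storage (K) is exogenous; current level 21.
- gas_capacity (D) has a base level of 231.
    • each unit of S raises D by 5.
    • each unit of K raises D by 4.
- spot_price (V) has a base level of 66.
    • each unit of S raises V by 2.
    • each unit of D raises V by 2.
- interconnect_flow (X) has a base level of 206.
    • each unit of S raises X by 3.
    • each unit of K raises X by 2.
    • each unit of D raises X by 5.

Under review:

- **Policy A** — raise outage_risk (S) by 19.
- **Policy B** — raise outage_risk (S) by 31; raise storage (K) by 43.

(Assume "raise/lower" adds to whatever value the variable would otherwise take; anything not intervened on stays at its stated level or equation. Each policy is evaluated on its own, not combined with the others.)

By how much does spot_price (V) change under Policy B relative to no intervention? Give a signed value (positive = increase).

Baseline:
  S = 77
  K = 21
  D = 231 + 5·77 + 4·21 = 700
  V = 66 + 2·77 + 2·700 = 1620
Policy B (S + 31, K + 43):
  S = 77 + 31 = 108
  K = 21 + 43 = 64
  D = 231 + 5·108 + 4·64 = 1027
  V = 66 + 2·108 + 2·1027 = 2336
Change in V: 2336 − 1620 = 716

716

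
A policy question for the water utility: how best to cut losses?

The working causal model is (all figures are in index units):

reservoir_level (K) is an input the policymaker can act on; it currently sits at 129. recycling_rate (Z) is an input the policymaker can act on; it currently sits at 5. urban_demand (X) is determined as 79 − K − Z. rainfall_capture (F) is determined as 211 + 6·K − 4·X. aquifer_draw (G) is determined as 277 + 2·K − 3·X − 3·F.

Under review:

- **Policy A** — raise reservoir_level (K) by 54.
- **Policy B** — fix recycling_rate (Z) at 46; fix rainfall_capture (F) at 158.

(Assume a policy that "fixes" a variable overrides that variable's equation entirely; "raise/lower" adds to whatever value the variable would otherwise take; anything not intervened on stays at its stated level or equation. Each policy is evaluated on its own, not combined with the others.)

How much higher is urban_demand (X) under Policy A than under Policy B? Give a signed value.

-13

Policy A (K + 54):
  K = 129 + 54 = 183
  Z = 5
  X = 79 − 183 − 5 = -109
Policy B (Z := 46, F := 158):
  K = 129
  Z = 46
  X = 79 − 129 − 46 = -96
X: -109 − (-96) = -13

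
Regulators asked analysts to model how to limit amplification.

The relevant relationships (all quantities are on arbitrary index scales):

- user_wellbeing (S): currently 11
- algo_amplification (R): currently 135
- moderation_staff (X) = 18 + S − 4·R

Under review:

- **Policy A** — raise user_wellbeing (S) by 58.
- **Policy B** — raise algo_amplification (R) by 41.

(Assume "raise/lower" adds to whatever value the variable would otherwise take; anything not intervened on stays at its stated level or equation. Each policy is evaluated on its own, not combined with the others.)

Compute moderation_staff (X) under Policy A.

Policy A (S + 58):
  S = 11 + 58 = 69
  R = 135
  X = 18 + 69 − 4·135 = -453

-453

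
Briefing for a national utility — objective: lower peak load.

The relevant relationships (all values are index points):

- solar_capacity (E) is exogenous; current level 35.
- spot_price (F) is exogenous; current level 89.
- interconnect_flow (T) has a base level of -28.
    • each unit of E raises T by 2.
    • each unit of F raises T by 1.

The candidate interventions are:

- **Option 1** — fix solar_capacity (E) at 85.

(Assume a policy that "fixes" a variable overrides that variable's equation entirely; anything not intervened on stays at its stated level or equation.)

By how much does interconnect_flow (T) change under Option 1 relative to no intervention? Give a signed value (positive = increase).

100

Baseline:
  E = 35
  F = 89
  T = -28 + 2·35 + 89 = 131
Option 1 (E := 85):
  E = 85
  F = 89
  T = -28 + 2·85 + 89 = 231
Change in T: 231 − 131 = 100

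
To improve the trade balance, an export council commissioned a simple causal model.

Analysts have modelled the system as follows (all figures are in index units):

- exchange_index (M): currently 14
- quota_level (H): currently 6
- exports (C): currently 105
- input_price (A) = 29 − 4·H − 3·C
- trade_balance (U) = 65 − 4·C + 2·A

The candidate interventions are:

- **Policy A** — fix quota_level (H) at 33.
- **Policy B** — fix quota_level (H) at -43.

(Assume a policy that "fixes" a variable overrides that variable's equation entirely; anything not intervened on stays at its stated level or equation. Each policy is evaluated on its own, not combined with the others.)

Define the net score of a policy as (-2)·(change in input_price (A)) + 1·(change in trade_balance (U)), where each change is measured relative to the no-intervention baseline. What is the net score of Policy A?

Baseline:
  H = 6
  C = 105
  A = 29 − 4·6 − 3·105 = -310
  U = 65 − 4·105 + 2·(-310) = -975
Policy A (H := 33):
  H = 33
  C = 105
  A = 29 − 4·33 − 3·105 = -418
  U = 65 − 4·105 + 2·(-418) = -1191
ΔA = -418 − (-310) = -108; ΔU = -1191 − (-975) = -216
Score = (-2)·(-108) + 1·(-216) = 0

0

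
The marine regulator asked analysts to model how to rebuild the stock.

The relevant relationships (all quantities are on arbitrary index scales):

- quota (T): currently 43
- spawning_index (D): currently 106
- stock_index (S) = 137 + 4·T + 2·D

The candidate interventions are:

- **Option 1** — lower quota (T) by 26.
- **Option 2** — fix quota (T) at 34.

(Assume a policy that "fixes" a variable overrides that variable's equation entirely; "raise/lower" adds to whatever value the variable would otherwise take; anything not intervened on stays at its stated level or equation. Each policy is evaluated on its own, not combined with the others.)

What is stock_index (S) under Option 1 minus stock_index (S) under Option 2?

Option 1 (T − 26):
  T = 43 − 26 = 17
  D = 106
  S = 137 + 4·17 + 2·106 = 417
Option 2 (T := 34):
  T = 34
  D = 106
  S = 137 + 4·34 + 2·106 = 485
S: 417 − 485 = -68

-68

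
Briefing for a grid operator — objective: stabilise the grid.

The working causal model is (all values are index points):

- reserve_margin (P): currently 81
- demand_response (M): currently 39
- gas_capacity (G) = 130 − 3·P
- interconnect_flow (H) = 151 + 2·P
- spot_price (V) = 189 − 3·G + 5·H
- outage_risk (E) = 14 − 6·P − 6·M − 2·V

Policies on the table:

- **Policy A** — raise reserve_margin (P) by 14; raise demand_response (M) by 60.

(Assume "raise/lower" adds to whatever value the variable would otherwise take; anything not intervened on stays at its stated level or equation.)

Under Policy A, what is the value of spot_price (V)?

Policy A (P + 14, M + 60):
  P = 81 + 14 = 95
  G = 130 − 3·95 = -155
  H = 151 + 2·95 = 341
  V = 189 − 3·(-155) + 5·341 = 2359

2359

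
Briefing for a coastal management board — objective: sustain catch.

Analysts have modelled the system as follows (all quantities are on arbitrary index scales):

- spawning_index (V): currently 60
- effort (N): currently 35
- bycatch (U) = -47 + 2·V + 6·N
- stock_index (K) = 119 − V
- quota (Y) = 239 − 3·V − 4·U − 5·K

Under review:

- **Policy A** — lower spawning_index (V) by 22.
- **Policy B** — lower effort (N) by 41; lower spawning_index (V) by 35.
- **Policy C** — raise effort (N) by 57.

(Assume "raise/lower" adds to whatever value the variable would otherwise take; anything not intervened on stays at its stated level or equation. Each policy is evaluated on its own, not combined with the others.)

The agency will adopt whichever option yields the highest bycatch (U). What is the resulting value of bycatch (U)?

625

Policy A (V − 22):
  V = 60 − 22 = 38
  N = 35
  U = -47 + 2·38 + 6·35 = 239
Policy B (N − 41, V − 35):
  V = 60 − 35 = 25
  N = 35 − 41 = -6
  U = -47 + 2·25 + 6·(-6) = -33
Policy C (N + 57):
  V = 60
  N = 35 + 57 = 92
  U = -47 + 2·60 + 6·92 = 625
Comparing — Policy A: U=239, Policy B: U=-33, Policy C: U=625. Highest is 625 (Policy C).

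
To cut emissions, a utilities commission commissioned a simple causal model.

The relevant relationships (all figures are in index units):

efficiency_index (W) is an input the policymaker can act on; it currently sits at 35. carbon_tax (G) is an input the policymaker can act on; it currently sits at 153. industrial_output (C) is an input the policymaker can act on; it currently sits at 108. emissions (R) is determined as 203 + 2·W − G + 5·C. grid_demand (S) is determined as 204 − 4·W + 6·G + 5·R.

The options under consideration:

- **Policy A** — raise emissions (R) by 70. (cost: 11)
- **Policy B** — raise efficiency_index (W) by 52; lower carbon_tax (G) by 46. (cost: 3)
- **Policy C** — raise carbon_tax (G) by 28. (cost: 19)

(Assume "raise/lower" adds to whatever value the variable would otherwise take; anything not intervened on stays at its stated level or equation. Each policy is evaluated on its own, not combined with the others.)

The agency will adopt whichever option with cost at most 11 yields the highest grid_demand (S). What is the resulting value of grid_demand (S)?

4632

Policy A (R + 70):
  W = 35
  G = 153
  C = 108
  R = 203 + 2·35 − 153 + 5·108 (+70 from intervention) = 730
  S = 204 − 4·35 + 6·153 + 5·730 = 4632
Policy B (W + 52, G − 46):
  W = 35 + 52 = 87
  G = 153 − 46 = 107
  C = 108
  R = 203 + 2·87 − 107 + 5·108 = 810
  S = 204 − 4·87 + 6·107 + 5·810 = 4548
Comparing — Policy A: S=4632, Policy B: S=4548. Highest is 4632 (Policy A).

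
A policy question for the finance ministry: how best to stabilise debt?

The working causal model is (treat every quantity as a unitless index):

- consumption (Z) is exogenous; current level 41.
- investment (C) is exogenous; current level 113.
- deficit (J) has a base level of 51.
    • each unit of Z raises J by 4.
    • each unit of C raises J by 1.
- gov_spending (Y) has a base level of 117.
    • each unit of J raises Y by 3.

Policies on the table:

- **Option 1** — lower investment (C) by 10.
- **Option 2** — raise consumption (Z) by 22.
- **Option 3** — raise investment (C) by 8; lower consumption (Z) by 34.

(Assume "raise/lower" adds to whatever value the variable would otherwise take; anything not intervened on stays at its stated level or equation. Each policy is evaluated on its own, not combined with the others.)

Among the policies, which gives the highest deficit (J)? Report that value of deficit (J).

Option 1 (C − 10):
  Z = 41
  C = 113 − 10 = 103
  J = 51 + 4·41 + 103 = 318
Option 2 (Z + 22):
  Z = 41 + 22 = 63
  C = 113
  J = 51 + 4·63 + 113 = 416
Option 3 (C + 8, Z − 34):
  Z = 41 − 34 = 7
  C = 113 + 8 = 121
  J = 51 + 4·7 + 121 = 200
Comparing — Option 1: J=318, Option 2: J=416, Option 3: J=200. Highest is 416 (Option 2).

416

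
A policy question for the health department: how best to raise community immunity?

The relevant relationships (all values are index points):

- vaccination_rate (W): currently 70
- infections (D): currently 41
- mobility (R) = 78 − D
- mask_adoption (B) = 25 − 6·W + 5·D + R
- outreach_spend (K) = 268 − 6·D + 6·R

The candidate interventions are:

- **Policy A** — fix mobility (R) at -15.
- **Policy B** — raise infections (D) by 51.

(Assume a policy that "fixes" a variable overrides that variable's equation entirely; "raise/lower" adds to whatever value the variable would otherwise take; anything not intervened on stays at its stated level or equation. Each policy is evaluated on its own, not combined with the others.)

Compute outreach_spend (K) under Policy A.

Policy A (R := -15):
  D = 41
  R = -15
  K = 268 − 6·41 + 6·(-15) = -68

-68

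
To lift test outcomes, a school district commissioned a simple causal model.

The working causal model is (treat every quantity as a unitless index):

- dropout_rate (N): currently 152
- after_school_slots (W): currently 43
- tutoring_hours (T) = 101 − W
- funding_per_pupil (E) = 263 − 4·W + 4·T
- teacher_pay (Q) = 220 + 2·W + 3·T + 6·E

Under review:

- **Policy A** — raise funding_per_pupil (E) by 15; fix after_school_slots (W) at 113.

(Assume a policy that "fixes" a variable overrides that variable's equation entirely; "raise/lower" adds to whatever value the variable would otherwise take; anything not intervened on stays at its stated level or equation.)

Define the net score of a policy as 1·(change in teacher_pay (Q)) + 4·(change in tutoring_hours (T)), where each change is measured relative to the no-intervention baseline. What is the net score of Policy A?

Baseline:
  W = 43
  T = 101 − 43 = 58
  E = 263 − 4·43 + 4·58 = 323
  Q = 220 + 2·43 + 3·58 + 6·323 = 2418
Policy A (E + 15, W := 113):
  W = 113
  T = 101 − 113 = -12
  E = 263 − 4·113 + 4·(-12) (+15 from intervention) = -222
  Q = 220 + 2·113 + 3·(-12) + 6·(-222) = -922
ΔQ = -922 − 2418 = -3340; ΔT = -12 − 58 = -70
Score = 1·(-3340) + 4·(-70) = -3620

-3620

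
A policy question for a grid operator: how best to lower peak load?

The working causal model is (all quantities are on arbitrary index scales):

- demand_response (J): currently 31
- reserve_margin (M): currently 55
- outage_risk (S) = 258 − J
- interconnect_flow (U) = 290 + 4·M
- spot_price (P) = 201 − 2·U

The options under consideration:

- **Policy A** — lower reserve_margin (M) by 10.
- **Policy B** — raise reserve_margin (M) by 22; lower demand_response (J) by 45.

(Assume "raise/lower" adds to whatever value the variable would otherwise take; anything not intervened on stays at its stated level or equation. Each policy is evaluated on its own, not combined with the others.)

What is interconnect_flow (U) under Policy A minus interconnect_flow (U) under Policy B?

-128

Policy A (M − 10):
  M = 55 − 10 = 45
  U = 290 + 4·45 = 470
Policy B (M + 22, J − 45):
  M = 55 + 22 = 77
  U = 290 + 4·77 = 598
U: 470 − 598 = -128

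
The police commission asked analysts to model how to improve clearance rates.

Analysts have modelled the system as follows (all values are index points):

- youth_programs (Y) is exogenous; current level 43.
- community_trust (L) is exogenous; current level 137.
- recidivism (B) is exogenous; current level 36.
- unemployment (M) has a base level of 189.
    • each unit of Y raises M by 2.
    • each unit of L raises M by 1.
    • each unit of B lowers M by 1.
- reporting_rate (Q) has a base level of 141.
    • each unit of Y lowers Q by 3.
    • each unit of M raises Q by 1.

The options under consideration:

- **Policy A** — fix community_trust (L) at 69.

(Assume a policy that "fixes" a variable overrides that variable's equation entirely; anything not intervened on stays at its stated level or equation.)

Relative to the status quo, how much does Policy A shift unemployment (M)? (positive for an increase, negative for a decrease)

-68

Baseline:
  Y = 43
  L = 137
  B = 36
  M = 189 + 2·43 + 137 − 36 = 376
Policy A (L := 69):
  Y = 43
  L = 69
  B = 36
  M = 189 + 2·43 + 69 − 36 = 308
Change in M: 308 − 376 = -68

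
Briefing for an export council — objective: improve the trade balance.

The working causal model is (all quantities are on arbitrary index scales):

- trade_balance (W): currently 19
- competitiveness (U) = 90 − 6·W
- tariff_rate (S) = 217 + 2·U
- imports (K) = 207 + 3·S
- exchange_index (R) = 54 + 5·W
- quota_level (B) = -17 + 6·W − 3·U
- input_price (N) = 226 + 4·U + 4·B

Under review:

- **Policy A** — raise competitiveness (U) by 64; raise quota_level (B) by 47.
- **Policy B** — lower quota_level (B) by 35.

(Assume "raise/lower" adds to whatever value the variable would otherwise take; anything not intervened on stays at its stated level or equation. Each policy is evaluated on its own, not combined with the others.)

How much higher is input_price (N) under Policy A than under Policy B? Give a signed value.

Policy A (U + 64, B + 47):
  W = 19
  U = 90 − 6·19 (+64 from intervention) = 40
  B = -17 + 6·19 − 3·40 (+47 from intervention) = 24
  N = 226 + 4·40 + 4·24 = 482
Policy B (B − 35):
  W = 19
  U = 90 − 6·19 = -24
  B = -17 + 6·19 − 3·(-24) (−35 from intervention) = 134
  N = 226 + 4·(-24) + 4·134 = 666
N: 482 − 666 = -184

-184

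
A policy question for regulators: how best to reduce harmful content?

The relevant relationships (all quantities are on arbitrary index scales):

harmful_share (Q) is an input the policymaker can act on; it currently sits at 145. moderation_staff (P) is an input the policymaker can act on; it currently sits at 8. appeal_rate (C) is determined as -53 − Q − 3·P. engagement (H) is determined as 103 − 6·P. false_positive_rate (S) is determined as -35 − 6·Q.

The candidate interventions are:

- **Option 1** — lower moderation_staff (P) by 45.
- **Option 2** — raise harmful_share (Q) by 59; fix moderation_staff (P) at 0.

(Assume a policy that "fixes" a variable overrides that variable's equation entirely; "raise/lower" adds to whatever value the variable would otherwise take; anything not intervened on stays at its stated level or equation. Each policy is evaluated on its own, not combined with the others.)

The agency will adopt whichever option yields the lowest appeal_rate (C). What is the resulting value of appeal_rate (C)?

-257

Option 1 (P − 45):
  Q = 145
  P = 8 − 45 = -37
  C = -53 − 145 − 3·(-37) = -87
Option 2 (Q + 59, P := 0):
  Q = 145 + 59 = 204
  P = 0
  C = -53 − 204 − 3·0 = -257
Comparing — Option 1: C=-87, Option 2: C=-257. Lowest is -257 (Option 2).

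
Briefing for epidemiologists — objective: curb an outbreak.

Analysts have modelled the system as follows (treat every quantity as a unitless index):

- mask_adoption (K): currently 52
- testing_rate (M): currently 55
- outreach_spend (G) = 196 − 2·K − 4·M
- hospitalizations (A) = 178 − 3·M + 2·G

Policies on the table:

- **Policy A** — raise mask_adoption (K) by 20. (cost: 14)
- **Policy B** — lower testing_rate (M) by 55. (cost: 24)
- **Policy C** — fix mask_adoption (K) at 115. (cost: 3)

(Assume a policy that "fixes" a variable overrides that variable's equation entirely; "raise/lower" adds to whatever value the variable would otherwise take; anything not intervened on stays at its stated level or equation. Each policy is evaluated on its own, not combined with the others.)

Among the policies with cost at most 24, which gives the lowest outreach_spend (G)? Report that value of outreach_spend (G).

Policy A (K + 20):
  K = 52 + 20 = 72
  M = 55
  G = 196 − 2·72 − 4·55 = -168
Policy B (M − 55):
  K = 52
  M = 55 − 55 = 0
  G = 196 − 2·52 − 4·0 = 92
Policy C (K := 115):
  K = 115
  M = 55
  G = 196 − 2·115 − 4·55 = -254
Comparing — Policy A: G=-168, Policy B: G=92, Policy C: G=-254. Lowest is -254 (Policy C).

-254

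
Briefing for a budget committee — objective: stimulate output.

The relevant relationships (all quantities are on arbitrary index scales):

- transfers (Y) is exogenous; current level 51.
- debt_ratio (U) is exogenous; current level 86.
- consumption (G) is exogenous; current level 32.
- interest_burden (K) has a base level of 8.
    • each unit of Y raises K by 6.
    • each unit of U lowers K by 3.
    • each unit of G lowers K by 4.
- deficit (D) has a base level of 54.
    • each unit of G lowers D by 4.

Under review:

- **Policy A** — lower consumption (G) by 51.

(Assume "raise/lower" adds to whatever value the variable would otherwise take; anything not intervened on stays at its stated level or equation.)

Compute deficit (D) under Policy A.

130

Policy A (G − 51):
  G = 32 − 51 = -19
  D = 54 − 4·(-19) = 130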